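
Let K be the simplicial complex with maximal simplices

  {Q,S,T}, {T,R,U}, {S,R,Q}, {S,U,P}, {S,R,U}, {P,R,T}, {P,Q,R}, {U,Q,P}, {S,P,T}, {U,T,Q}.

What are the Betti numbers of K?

K has 6 vertices, 15 edges, 10 triangles.
rank ∂_0 = 0, rank ∂_1 = 5 ⇒ b_0 = 6 − 0 − 5 = 1; all invariant factors of ∂_1 are 1 so no torsion. So H_0 = Z.
rank ∂_1 = 5, rank ∂_2 = 10 ⇒ b_1 = 15 − 5 − 10 = 0; ∂_2 has invariant factor(s) [2] giving torsion. So H_1 = Z_2.
rank ∂_2 = 10, rank ∂_3 = 0 ⇒ b_2 = 10 − 10 − 0 = 0. So H_2 = 0.

b_0 = 1, b_1 = 0, b_2 = 0.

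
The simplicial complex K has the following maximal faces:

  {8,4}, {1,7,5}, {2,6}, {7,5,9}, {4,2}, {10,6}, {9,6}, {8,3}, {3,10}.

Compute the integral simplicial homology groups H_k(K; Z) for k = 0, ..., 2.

We work with the vertex ordering 1 < 2 < 3 < 4 < 5 < 6 < 7 < 8 < 9 < 10. The simplices of K, each written with vertices in increasing order, are:

  0-simplices (10): [1], [2], [3], [4], [5], [6], [7], [8], [9], [10]
  1-simplices (12): [1,5], [1,7], [2,4], [2,6], [3,8], [3,10], [4,8], [5,7], [5,9], [6,9], [6,10], [7,9]
  2-simplices (2): [1,5,7], [5,7,9]

giving chain groups C_0 ≅ Z^10, C_1 ≅ Z^12, C_2 ≅ Z^2.

Boundary ∂_1: C_1 → C_0 is given by ∂[p,q] = [q] − [p].
As a 10×12 matrix over Z this has rank 9, with invariant factors (1,1,1,1,1,1,1,1,1).

The boundary map ∂_2: C_2 → C_1 acts by ∂[p,q,r] = [q,r] − [p,r] + [p,q]. For instance
  ∂[5,7,9] = [7,9] − [5,9] + [5,7],
  ∂[1,5,7] = [5,7] − [1,7] + [1,5].
The resulting 12×2 matrix has rank 2, and its Smith normal form has invariant factors (1,1).

Now H_k = ker ∂_k / im ∂_{k+1}, so:

  H_0: rank C_0 − rank ∂_1 = 10 − 9 = 1, and the invariant factors of ∂_1 are all 1, so H_0 ≅ Z.
  H_1: rank ker ∂_1 − rank ∂_2 = (12 − 9) − 2 = 1, and the invariant factors of ∂_2 are all 1, so H_1 ≅ Z.
  H_2: rank ker ∂_2 − rank ∂_3 = (2 − 2) − 0 = 0, and there is no ∂_3, so H_2 ≅ 0.

As a check, the Euler characteristic is 10 − 12 + 2 = 0, which agrees with 1 − 1 + 0 = 0.

H_0 ≅ Z,  H_1 ≅ Z,  H_2 = 0.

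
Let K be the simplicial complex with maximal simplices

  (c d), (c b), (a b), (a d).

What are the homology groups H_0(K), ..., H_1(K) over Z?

Order the vertices as a < b < c < d. Listing each simplex with vertices in this order, K has dimension 1 with simplices:

  0-simplices (4): a, b, c, d
  1-simplices (4): ab, ad, bc, cd

giving chain groups C_0 ≅ Z^4, C_1 ≅ Z^4.

The boundary map ∂_1: C_1 → C_0 sends each edge [p,q] (with p < q) to q − p. For instance
  ∂bc = c − b.
This gives a 4×4 integer matrix of rank 3; reducing to Smith normal form yields diagonal entries (1,1,1).

Reading off H_k = ker ∂_k / im ∂_{k+1}:

  H_0: rank C_0 − rank ∂_1 = 4 − 3 = 1, and the invariant factors of ∂_1 are all 1, so H_0 = Z.
  H_1: rank ker ∂_1 − rank ∂_2 = (4 − 3) − 0 = 1, and there is no ∂_2, so H_1 = Z.

(K is a triangulation of the circle S^1.)

H_0 = Z,  H_1 = Z.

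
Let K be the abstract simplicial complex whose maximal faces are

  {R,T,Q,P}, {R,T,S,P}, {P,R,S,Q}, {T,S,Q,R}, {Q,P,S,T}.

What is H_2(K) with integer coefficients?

H_2 ≅ 0.

Fix the vertex order P < Q < R < S < T and write every simplex with vertices in increasing order. Then dim K = 3 and the simplices of K are:

  0-simplices (5): P, Q, R, S, T
  1-simplices (10): PQ, PR, PS, PT, QR, QS, QT, RS, RT, ST
  2-simplices (10): PQR, PQS, PQT, PRS, PRT, PST, QRS, QRT, QST, RST
  3-simplices (5): PQRS, PQRT, PQST, PRST, QRST

so the chain groups are C_0 ≅ Z^5, C_1 ≅ Z^10, C_2 ≅ Z^10, C_3 ≅ Z^5.

The boundary map ∂_1: C_1 → C_0 sends each edge [p,q] (with p < q) to q − p.
The resulting 5×10 matrix has rank 4, and its Smith normal form has invariant factors (1,1,1,1).

Boundary ∂_2: C_2 → C_1 maps a triangle to the signed sum of its edges. For instance
  ∂QRS = RS − QS + QR,
  ∂QRT = RT − QT + QR.
The resulting 10×10 matrix has rank 6, and its Smith normal form has invariant factors (1,1,1,1,1,1).

∂_3: C_3 → C_2 sends each 3-simplex σ to the alternating sum Σ_i (−1)^i (σ with its i-th vertex removed). For instance
  ∂PQRT = QRT − PRT + PQT − PQR,
  ∂PRST = RST − PST + PRT − PRS.
This gives a 10×5 integer matrix of rank 4; reducing to Smith normal form yields diagonal entries (1,1,1,1).

From H_k ≅ ker(∂_k) / im(∂_{k+1}) we obtain:

  H_2: rank ker ∂_2 − rank ∂_3 = (10 − 6) − 4 = 0, and the invariant factors of ∂_3 are all 1, so H_2 ≅ 0.

(K is a triangulation of the 3-sphere S^3.)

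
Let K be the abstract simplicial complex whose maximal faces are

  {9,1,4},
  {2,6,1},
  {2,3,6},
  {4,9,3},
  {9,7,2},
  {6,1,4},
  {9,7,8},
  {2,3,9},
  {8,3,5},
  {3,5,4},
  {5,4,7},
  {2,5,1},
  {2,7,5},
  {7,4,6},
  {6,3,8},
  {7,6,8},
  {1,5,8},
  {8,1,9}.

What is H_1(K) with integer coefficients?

H_1 = Z^2.

Take the total order 1 < 2 < 3 < 4 < 5 < 6 < 7 < 8 < 9 on the vertex set. Then K (dimension 2) consists of the simplices:

  0-simplices (9): [1], [2], [3], [4], [5], [6], [7], [8], [9]
  1-simplices (27): (27 of them)
  2-simplices (18): [1,2,5], [1,2,6], [1,4,6], [1,4,9], [1,5,8], [1,8,9], [2,3,6], [2,3,9], [2,5,7], [2,7,9], [3,4,5], [3,4,9], [3,5,8], [3,6,8], [4,5,7], [4,6,7], [6,7,8], [7,8,9]

Hence C_0 ≅ Z^9, C_1 ≅ Z^27, C_2 ≅ Z^18.

∂_1: C_1 → C_0 sends each edge [p,q] (with p < q) to q − p. For instance
  ∂[4,6] = [6] − [4].
As a 9×27 matrix over Z this has rank 8, with invariant factors (1,1,1,1,1,1,1,1).

∂_2: C_2 → C_1 maps a triangle to the signed sum of its edges. For instance
  ∂[2,3,6] = [3,6] − [2,6] + [2,3],
  ∂[7,8,9] = [8,9] − [7,9] + [7,8].
This gives a 27×18 integer matrix of rank 17; reducing to Smith normal form yields diagonal entries (1,1,1,1,1,1,1,1,1,1,1,1,1,1,1,1,1).

Reading off H_k = ker ∂_k / im ∂_{k+1}:

  H_1: rank ker ∂_1 − rank ∂_2 = (27 − 8) − 17 = 2, and the invariant factors of ∂_2 are all 1, so H_1 ≅ Z^2.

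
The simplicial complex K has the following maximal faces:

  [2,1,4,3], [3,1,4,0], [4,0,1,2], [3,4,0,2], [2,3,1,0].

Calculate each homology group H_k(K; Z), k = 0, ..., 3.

Take the total order 0 < 1 < 2 < 3 < 4 on the vertex set. Then K (dimension 3) consists of the simplices:

  0-simplices (5): [0], [1], [2], [3], [4]
  1-simplices (10): [0,1], [0,2], [0,3], [0,4], [1,2], [1,3], [1,4], [2,3], [2,4], [3,4]
  2-simplices (10): [0,1,2], [0,1,3], [0,1,4], [0,2,3], [0,2,4], [0,3,4], [1,2,3], [1,2,4], [1,3,4], [2,3,4]
  3-simplices (5): [0,1,2,3], [0,1,2,4], [0,1,3,4], [0,2,3,4], [1,2,3,4]

so the chain groups are C_0 ≅ Z^5, C_1 ≅ Z^10, C_2 ≅ Z^10, C_3 ≅ Z^5.

The boundary map ∂_1: C_1 → C_0 sends each edge [p,q] (with p < q) to q − p.
The resulting 5×10 matrix has rank 4, and its Smith normal form has invariant factors (1,1,1,1).

The boundary map ∂_2: C_2 → C_1 acts by ∂[p,q,r] = [q,r] − [p,r] + [p,q]. For instance
  ∂[0,1,3] = [1,3] − [0,3] + [0,1],
  ∂[1,2,4] = [2,4] − [1,4] + [1,2].
The resulting 10×10 matrix has rank 6, and its Smith normal form has invariant factors (1,1,1,1,1,1).

∂_3: C_3 → C_2 sends each 3-simplex σ to the alternating sum Σ_i (−1)^i (σ with its i-th vertex removed). For instance
  ∂[0,1,2,4] = [1,2,4] − [0,2,4] + [0,1,4] − [0,1,2],
  ∂[0,1,2,3] = [1,2,3] − [0,2,3] + [0,1,3] − [0,1,2].
The resulting 10×5 matrix has rank 4, and its Smith normal form has invariant factors (1,1,1,1).

From H_k ≅ ker(∂_k) / im(∂_{k+1}) we obtain:

  H_0: rank C_0 − rank ∂_1 = 5 − 4 = 1, and the invariant factors of ∂_1 are all 1, so H_0 = Z.
  H_1: rank ker ∂_1 − rank ∂_2 = (10 − 4) − 6 = 0, and the invariant factors of ∂_2 are all 1, so H_1 = 0.
  H_2: rank ker ∂_2 − rank ∂_3 = (10 − 6) − 4 = 0, and the invariant factors of ∂_3 are all 1, so H_2 = 0.
  H_3: rank ker ∂_3 − rank ∂_4 = (5 − 4) − 0 = 1, and there is no ∂_4, so H_3 = Z.

As a check, the Euler characteristic is 5 − 10 + 10 − 5 = 0, which agrees with 1 − 0 + 0 − 1 = 0.

H_0 ≅ Z,  H_1 = 0,  H_2 = 0,  H_3 ≅ Z.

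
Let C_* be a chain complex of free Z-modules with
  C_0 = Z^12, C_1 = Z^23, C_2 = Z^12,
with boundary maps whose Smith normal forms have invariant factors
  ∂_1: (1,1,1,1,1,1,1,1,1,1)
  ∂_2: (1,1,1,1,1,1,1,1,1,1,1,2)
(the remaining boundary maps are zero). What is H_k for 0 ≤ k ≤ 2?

H_0: b_0 = 12 − 0 − 10 = 2; torsion from ∂_1 factors > 1: none. So H_0 ≅ Z^2.
H_1: b_1 = 23 − 10 − 12 = 1; torsion from ∂_2 factors > 1: [2]. So H_1 ≅ Z ⊕ Z_2.
H_2: b_2 = 12 − 12 − 0 = 0; torsion from ∂_3 factors > 1: none. So H_2 ≅ 0.

H_0 ≅ Z^2,  H_1 ≅ Z ⊕ Z_2,  H_2 = 0.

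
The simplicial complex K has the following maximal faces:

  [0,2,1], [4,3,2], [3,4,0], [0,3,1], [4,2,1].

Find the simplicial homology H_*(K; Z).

Order the vertices as 0 < 1 < 2 < 3 < 4. Listing each simplex with vertices in this order, K has dimension 2 with simplices:

  0-simplices (5): [0], [1], [2], [3], [4]
  1-simplices (10): [0,1], [0,2], [0,3], [0,4], [1,2], [1,3], [1,4], [2,3], [2,4], [3,4]
  2-simplices (5): [0,1,2], [0,1,3], [0,3,4], [1,2,4], [2,3,4]

giving chain groups C_0 ≅ Z^5, C_1 ≅ Z^10, C_2 ≅ Z^5.

Boundary ∂_1: C_1 → C_0 sends each edge [p,q] (with p < q) to q − p.
The resulting 5×10 matrix has rank 4, and its Smith normal form has invariant factors (1,1,1,1).

∂_2: C_2 → C_1 acts by ∂[p,q,r] = [q,r] − [p,r] + [p,q]. For instance
  ∂[1,2,4] = [2,4] − [1,4] + [1,2],
  ∂[0,3,4] = [3,4] − [0,4] + [0,3].
As a 10×5 matrix over Z this has rank 5, with invariant factors (1,1,1,1,1).

Computing H_k = (kernel of ∂_k) / (image of ∂_{k+1}):

  H_0: rank C_0 − rank ∂_1 = 5 − 4 = 1, and the invariant factors of ∂_1 are all 1, so H_0 ≅ Z.
  H_1: rank ker ∂_1 − rank ∂_2 = (10 − 4) − 5 = 1, and the invariant factors of ∂_2 are all 1, so H_1 ≅ Z.
  H_2: rank ker ∂_2 − rank ∂_3 = (5 − 5) − 0 = 0, and there is no ∂_3, so H_2 ≅ 0.

As a check, the Euler characteristic is 5 − 10 + 5 = 0, which agrees with 1 − 1 + 0 = 0.

H_0 = Z,  H_1 = Z,  H_2 = 0.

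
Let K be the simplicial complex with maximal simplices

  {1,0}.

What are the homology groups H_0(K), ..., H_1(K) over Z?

Fix the vertex order 0 < 1 and write every simplex with vertices in increasing order. Then dim K = 1 and the simplices of K are:

  0-simplices (2): [0], [1]
  1-simplices (1): [0,1]

giving chain groups C_0 ≅ Z^2, C_1 ≅ Z^1.

Boundary ∂_1: C_1 → C_0 maps an edge to its endpoints' difference, ∂[p,q] = q − p. For instance
  ∂[0,1] = [1] − [0].
The resulting 2×1 matrix has rank 1, and its Smith normal form has invariant factors (1).

Now H_k = ker ∂_k / im ∂_{k+1}, so:

  H_0: rank C_0 − rank ∂_1 = 2 − 1 = 1, and the invariant factors of ∂_1 are all 1, so H_0 = Z.
  H_1: rank ker ∂_1 − rank ∂_2 = (1 − 1) − 0 = 0, and there is no ∂_2, so H_1 = 0.

As a check, the Euler characteristic is 2 − 1 = 1, which agrees with 1 − 0 = 1.

H_0 = Z,  H_1 = 0.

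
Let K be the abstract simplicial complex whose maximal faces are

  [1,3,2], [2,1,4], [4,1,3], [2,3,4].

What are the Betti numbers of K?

b_0 = 1, b_1 = 0, b_2 = 1.

Order the vertices as 1 < 2 < 3 < 4. Listing each simplex with vertices in this order, K has dimension 2 with simplices:

  0-simplices (4): [1], [2], [3], [4]
  1-simplices (6): [1,2], [1,3], [1,4], [2,3], [2,4], [3,4]
  2-simplices (4): [1,2,3], [1,2,4], [1,3,4], [2,3,4]

so the chain groups are C_0 ≅ Z^4, C_1 ≅ Z^6, C_2 ≅ Z^4.

∂_1: C_1 → C_0 is given by ∂[p,q] = [q] − [p]. For instance
  ∂[2,4] = [4] − [2].
The resulting 4×6 matrix has rank 3, and its Smith normal form has invariant factors (1,1,1).

∂_2: C_2 → C_1 maps a triangle to the signed sum of its edges. For instance
  ∂[1,2,3] = [2,3] − [1,3] + [1,2],
  ∂[2,3,4] = [3,4] − [2,4] + [2,3].
The 6×4 boundary matrix has rank 3 and Smith normal form diag(1,1,1).

From H_k ≅ ker(∂_k) / im(∂_{k+1}) we obtain:

  H_0: rank C_0 − rank ∂_1 = 4 − 3 = 1, and the invariant factors of ∂_1 are all 1, so H_0 ≅ Z.
  H_1: rank ker ∂_1 − rank ∂_2 = (6 − 3) − 3 = 0, and the invariant factors of ∂_2 are all 1, so H_1 ≅ 0.
  H_2: rank ker ∂_2 − rank ∂_3 = (4 − 3) − 0 = 1, and there is no ∂_3, so H_2 ≅ Z.

As a check, the Euler characteristic is 4 − 6 + 4 = 2, which agrees with 1 − 0 + 1 = 2.

Hence the Betti numbers are b_0 = 1, b_1 = 0, b_2 = 1.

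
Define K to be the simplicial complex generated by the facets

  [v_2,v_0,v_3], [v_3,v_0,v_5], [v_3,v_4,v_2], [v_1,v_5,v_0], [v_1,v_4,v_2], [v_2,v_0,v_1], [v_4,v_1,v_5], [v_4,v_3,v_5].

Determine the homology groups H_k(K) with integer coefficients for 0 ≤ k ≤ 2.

H_0 = Z,  H_1 = 0,  H_2 = Z.

Fix the vertex order v_0 < v_1 < v_2 < v_3 < v_4 < v_5 and write every simplex with vertices in increasing order. Then dim K = 2 and the simplices of K are:

  0-simplices (6): [v_0], [v_1], [v_2], [v_3], [v_4], [v_5]
  1-simplices (12): [v_0,v_1], [v_0,v_2], [v_0,v_3], [v_0,v_5], [v_1,v_2], [v_1,v_4], [v_1,v_5], [v_2,v_3], [v_2,v_4], [v_3,v_4], [v_3,v_5], [v_4,v_5]
  2-simplices (8): [v_0,v_1,v_2], [v_0,v_1,v_5], [v_0,v_2,v_3], [v_0,v_3,v_5], [v_1,v_2,v_4], [v_1,v_4,v_5], [v_2,v_3,v_4], [v_3,v_4,v_5]

giving chain groups C_0 ≅ Z^6, C_1 ≅ Z^12, C_2 ≅ Z^8.

The boundary map ∂_1: C_1 → C_0 sends each edge [p,q] (with p < q) to q − p. For instance
  ∂[v_1,v_4] = [v_4] − [v_1].
The 6×12 boundary matrix has rank 5 and Smith normal form diag(1,1,1,1,1).

∂_2: C_2 → C_1 acts by ∂[p,q,r] = [q,r] − [p,r] + [p,q]. For instance
  ∂[v_2,v_3,v_4] = [v_3,v_4] − [v_2,v_4] + [v_2,v_3],
  ∂[v_1,v_2,v_4] = [v_2,v_4] − [v_1,v_4] + [v_1,v_2].
The resulting 12×8 matrix has rank 7, and its Smith normal form has invariant factors (1,1,1,1,1,1,1).

Computing H_k = (kernel of ∂_k) / (image of ∂_{k+1}):

  H_0: rank C_0 − rank ∂_1 = 6 − 5 = 1, and the invariant factors of ∂_1 are all 1, so H_0 ≅ Z.
  H_1: rank ker ∂_1 − rank ∂_2 = (12 − 5) − 7 = 0, and the invariant factors of ∂_2 are all 1, so H_1 ≅ 0.
  H_2: rank ker ∂_2 − rank ∂_3 = (8 − 7) − 0 = 1, and there is no ∂_3, so H_2 ≅ Z.

As a check, the Euler characteristic is 6 − 12 + 8 = 2, which agrees with 1 − 0 + 1 = 2.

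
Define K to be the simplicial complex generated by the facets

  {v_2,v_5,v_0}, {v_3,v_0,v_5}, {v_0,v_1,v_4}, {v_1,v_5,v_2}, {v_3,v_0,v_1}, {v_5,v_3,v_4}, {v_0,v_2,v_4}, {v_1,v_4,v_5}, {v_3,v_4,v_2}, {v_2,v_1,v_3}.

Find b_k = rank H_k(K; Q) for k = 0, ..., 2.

b_0 = 1, b_1 = 0, b_2 = 0.

Order the vertices as v_0 < v_1 < v_2 < v_3 < v_4 < v_5. Listing each simplex with vertices in this order, K has dimension 2 with simplices:

  0-simplices (6): [v_0], [v_1], [v_2], [v_3], [v_4], [v_5]
  1-simplices (15): (15 of them)
  2-simplices (10): [v_0,v_1,v_3], [v_0,v_1,v_4], [v_0,v_2,v_4], [v_0,v_2,v_5], [v_0,v_3,v_5], [v_1,v_2,v_3], [v_1,v_2,v_5], [v_1,v_4,v_5], [v_2,v_3,v_4], [v_3,v_4,v_5]

giving chain groups C_0 ≅ Z^6, C_1 ≅ Z^15, C_2 ≅ Z^10.

∂_1: C_1 → C_0 sends each edge [p,q] (with p < q) to q − p. For instance
  ∂[v_0,v_2] = [v_2] − [v_0].
As a 6×15 matrix over Z this has rank 5, with invariant factors (1,1,1,1,1).

Boundary ∂_2: C_2 → C_1 acts by ∂[p,q,r] = [q,r] − [p,r] + [p,q]. For instance
  ∂[v_0,v_1,v_3] = [v_1,v_3] − [v_0,v_3] + [v_0,v_1],
  ∂[v_0,v_1,v_4] = [v_1,v_4] − [v_0,v_4] + [v_0,v_1].
As a 15×10 matrix over Z this has rank 10, with invariant factors (1,1,1,1,1,1,1,1,1,2).

Now H_k = ker ∂_k / im ∂_{k+1}, so:

  H_0: rank C_0 − rank ∂_1 = 6 − 5 = 1, and the invariant factors of ∂_1 are all 1, so H_0 = Z.
  H_1: rank ker ∂_1 − rank ∂_2 = (15 − 5) − 10 = 0, and ∂_2 has invariant factor 2 > 1, so H_1 = Z/2.
  H_2: rank ker ∂_2 − rank ∂_3 = (10 − 10) − 0 = 0, and there is no ∂_3, so H_2 = 0.

Hence the Betti numbers are b_0 = 1, b_1 = 0, b_2 = 0.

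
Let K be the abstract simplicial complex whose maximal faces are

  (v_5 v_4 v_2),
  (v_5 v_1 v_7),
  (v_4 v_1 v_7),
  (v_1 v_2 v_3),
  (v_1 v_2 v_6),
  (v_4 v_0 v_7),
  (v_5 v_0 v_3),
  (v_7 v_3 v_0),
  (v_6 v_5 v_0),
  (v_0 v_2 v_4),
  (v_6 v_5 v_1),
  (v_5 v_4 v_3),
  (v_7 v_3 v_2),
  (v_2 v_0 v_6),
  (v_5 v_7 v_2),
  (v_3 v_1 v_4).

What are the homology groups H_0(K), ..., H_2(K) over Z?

Order the vertices as v_0 < v_1 < v_2 < v_3 < v_4 < v_5 < v_6 < v_7. Listing each simplex with vertices in this order, K has dimension 2 with simplices:

  0-simplices (8): [v_0], [v_1], [v_2], [v_3], [v_4], [v_5], [v_6], [v_7]
  1-simplices (24): (24 of them)
  2-simplices (16): (16 of them)

Hence C_0 ≅ Z^8, C_1 ≅ Z^24, C_2 ≅ Z^16.

Boundary ∂_1: C_1 → C_0 is given by ∂[p,q] = [q] − [p]. For instance
  ∂[v_1,v_6] = [v_6] − [v_1].
The resulting 8×24 matrix has rank 7, and its Smith normal form has invariant factors (1,1,1,1,1,1,1).

Boundary ∂_2: C_2 → C_1 acts by ∂[p,q,r] = [q,r] − [p,r] + [p,q]. For instance
  ∂[v_3,v_4,v_5] = [v_4,v_5] − [v_3,v_5] + [v_3,v_4],
  ∂[v_0,v_3,v_5] = [v_3,v_5] − [v_0,v_5] + [v_0,v_3].
The 24×16 boundary matrix has rank 15 and Smith normal form diag(1,1,1,1,1,1,1,1,1,1,1,1,1,1,1).

From H_k ≅ ker(∂_k) / im(∂_{k+1}) we obtain:

  H_0: rank C_0 − rank ∂_1 = 8 − 7 = 1, and the invariant factors of ∂_1 are all 1, so H_0 = Z.
  H_1: rank ker ∂_1 − rank ∂_2 = (24 − 7) − 15 = 2, and the invariant factors of ∂_2 are all 1, so H_1 = Z^2.
  H_2: rank ker ∂_2 − rank ∂_3 = (16 − 15) − 0 = 1, and there is no ∂_3, so H_2 = Z.

As a check, the Euler characteristic is 8 − 24 + 16 = 0, which agrees with 1 − 2 + 1 = 0.

H_0 = Z,  H_1 = Z^2,  H_2 = Z.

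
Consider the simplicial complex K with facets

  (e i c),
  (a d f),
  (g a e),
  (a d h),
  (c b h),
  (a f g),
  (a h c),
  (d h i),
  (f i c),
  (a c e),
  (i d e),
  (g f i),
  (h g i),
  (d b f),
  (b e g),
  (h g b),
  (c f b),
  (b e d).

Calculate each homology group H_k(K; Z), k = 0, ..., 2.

Order the vertices as a < b < c < d < e < f < g < h < i. Listing each simplex with vertices in this order, K has dimension 2 with simplices:

  0-simplices (9): a, b, c, d, e, f, g, h, i
  1-simplices (27): ac, ad, ae, af, ag, ah, bc, bd, be, bf, bg, bh, ce, cf, ch, ci, de, df, dh, di, eg, ei, fg, fi, gh, gi, hi
  2-simplices (18): ace, ach, adf, adh, aeg, afg, bcf, bch, bde, bdf, beg, bgh, cei, cfi, dei, dhi, fgi, ghi

giving chain groups C_0 ≅ Z^9, C_1 ≅ Z^27, C_2 ≅ Z^18.

Boundary ∂_1: C_1 → C_0 sends each edge [p,q] (with p < q) to q − p. For instance
  ∂bc = c − b.
This gives a 9×27 integer matrix of rank 8; reducing to Smith normal form yields diagonal entries (1,1,1,1,1,1,1,1).

Boundary ∂_2: C_2 → C_1 maps a triangle to the signed sum of its edges. For instance
  ∂ace = ce − ae + ac,
  ∂bde = de − be + bd.
As a 27×18 matrix over Z this has rank 17, with invariant factors (1,1,1,1,1,1,1,1,1,1,1,1,1,1,1,1,1).

Reading off H_k = ker ∂_k / im ∂_{k+1}:

  H_0: rank C_0 − rank ∂_1 = 9 − 8 = 1, and the invariant factors of ∂_1 are all 1, so H_0 = Z.
  H_1: rank ker ∂_1 − rank ∂_2 = (27 − 8) − 17 = 2, and the invariant factors of ∂_2 are all 1, so H_1 = Z^2.
  H_2: rank ker ∂_2 − rank ∂_3 = (18 − 17) − 0 = 1, and there is no ∂_3, so H_2 = Z.

H_0 ≅ Z,  H_1 ≅ Z^2,  H_2 ≅ Z.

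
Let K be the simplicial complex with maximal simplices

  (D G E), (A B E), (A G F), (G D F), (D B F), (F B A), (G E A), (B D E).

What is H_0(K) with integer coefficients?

H_0 ≅ Z.

Fix the vertex order A < B < D < E < F < G and write every simplex with vertices in increasing order. Then dim K = 2 and the simplices of K are:

  0-simplices (6): A, B, D, E, F, G
  1-simplices (12): AB, AE, AF, AG, BD, BE, BF, DE, DF, DG, EG, FG
  2-simplices (8): ABE, ABF, AEG, AFG, BDE, BDF, DEG, DFG

giving chain groups C_0 ≅ Z^6, C_1 ≅ Z^12, C_2 ≅ Z^8.

∂_1: C_1 → C_0 is given by ∂[p,q] = [q] − [p]. For instance
  ∂DE = E − D.
As a 6×12 matrix over Z this has rank 5, with invariant factors (1,1,1,1,1).

The boundary map ∂_2: C_2 → C_1 sends each 2-simplex [p,q,r] to [q,r] − [p,r] + [p,q]. For instance
  ∂DEG = EG − DG + DE,
  ∂ABE = BE − AE + AB.
This gives a 12×8 integer matrix of rank 7; reducing to Smith normal form yields diagonal entries (1,1,1,1,1,1,1).

Reading off H_k = ker ∂_k / im ∂_{k+1}:

  H_0: rank C_0 − rank ∂_1 = 6 − 5 = 1, and the invariant factors of ∂_1 are all 1, so H_0 ≅ Z.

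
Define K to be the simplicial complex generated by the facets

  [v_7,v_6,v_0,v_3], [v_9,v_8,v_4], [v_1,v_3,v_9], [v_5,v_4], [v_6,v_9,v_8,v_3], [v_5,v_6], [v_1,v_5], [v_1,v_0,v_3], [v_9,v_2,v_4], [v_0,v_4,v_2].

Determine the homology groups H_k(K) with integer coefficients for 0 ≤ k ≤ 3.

H_0 = Z,  H_1 = Z^3,  H_2 = 0,  H_3 = 0.

We work with the vertex ordering v_0 < v_1 < v_2 < v_3 < v_4 < v_5 < v_6 < v_7 < v_8 < v_9. The simplices of K, each written with vertices in increasing order, are:

  0-simplices (10): [v_0], [v_1], [v_2], [v_3], [v_4], [v_5], [v_6], [v_7], [v_8], [v_9]
  1-simplices (23): (23 of them)
  2-simplices (13): (13 of them)
  3-simplices (2): [v_0,v_3,v_6,v_7], [v_3,v_6,v_8,v_9]

giving chain groups C_0 ≅ Z^10, C_1 ≅ Z^23, C_2 ≅ Z^13, C_3 ≅ Z^2.

∂_1: C_1 → C_0 maps an edge to its endpoints' difference, ∂[p,q] = q − p.
The 10×23 boundary matrix has rank 9 and Smith normal form diag(1,1,1,1,1,1,1,1,1).

The boundary map ∂_2: C_2 → C_1 maps a triangle to the signed sum of its edges. For instance
  ∂[v_1,v_3,v_9] = [v_3,v_9] − [v_1,v_9] + [v_1,v_3],
  ∂[v_3,v_6,v_8] = [v_6,v_8] − [v_3,v_8] + [v_3,v_6].
As a 23×13 matrix over Z this has rank 11, with invariant factors (1,1,1,1,1,1,1,1,1,1,1).

Boundary ∂_3: C_3 → C_2 sends each 3-simplex σ to the alternating sum Σ_i (−1)^i (σ with its i-th vertex removed). For instance
  ∂[v_3,v_6,v_8,v_9] = [v_6,v_8,v_9] − [v_3,v_8,v_9] + [v_3,v_6,v_9] − [v_3,v_6,v_8],
  ∂[v_0,v_3,v_6,v_7] = [v_3,v_6,v_7] − [v_0,v_6,v_7] + [v_0,v_3,v_7] − [v_0,v_3,v_6].
The 13×2 boundary matrix has rank 2 and Smith normal form diag(1,1).

From H_k ≅ ker(∂_k) / im(∂_{k+1}) we obtain:

  H_0: rank C_0 − rank ∂_1 = 10 − 9 = 1, and the invariant factors of ∂_1 are all 1, so H_0 = Z.
  H_1: rank ker ∂_1 − rank ∂_2 = (23 − 9) − 11 = 3, and the invariant factors of ∂_2 are all 1, so H_1 = Z^3.
  H_2: rank ker ∂_2 − rank ∂_3 = (13 − 11) − 2 = 0, and the invariant factors of ∂_3 are all 1, so H_2 = 0.
  H_3: rank ker ∂_3 − rank ∂_4 = (2 − 2) − 0 = 0, and there is no ∂_4, so H_3 = 0.

As a check, the Euler characteristic is 10 − 23 + 13 − 2 = -2, which agrees with 1 − 3 + 0 − 0 = -2.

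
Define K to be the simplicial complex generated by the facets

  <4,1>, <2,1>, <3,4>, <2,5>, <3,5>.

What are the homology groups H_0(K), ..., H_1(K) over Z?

H_0 = Z,  H_1 = Z.

We work with the vertex ordering 1 < 2 < 3 < 4 < 5. The simplices of K, each written with vertices in increasing order, are:

  0-simplices (5): [1], [2], [3], [4], [5]
  1-simplices (5): [1,2], [1,4], [2,5], [3,4], [3,5]

so the chain groups are C_0 ≅ Z^5, C_1 ≅ Z^5.

∂_1: C_1 → C_0 sends each edge [p,q] (with p < q) to q − p. For instance
  ∂[3,5] = [5] − [3].
As a 5×5 matrix over Z this has rank 4, with invariant factors (1,1,1,1).

From H_k ≅ ker(∂_k) / im(∂_{k+1}) we obtain:

  H_0: rank C_0 − rank ∂_1 = 5 − 4 = 1, and the invariant factors of ∂_1 are all 1, so H_0 = Z.
  H_1: rank ker ∂_1 − rank ∂_2 = (5 − 4) − 0 = 1, and there is no ∂_2, so H_1 = Z.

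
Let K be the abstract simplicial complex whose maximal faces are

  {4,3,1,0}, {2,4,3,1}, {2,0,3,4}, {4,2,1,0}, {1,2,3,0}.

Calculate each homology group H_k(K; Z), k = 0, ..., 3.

Take the total order 0 < 1 < 2 < 3 < 4 on the vertex set. Then K (dimension 3) consists of the simplices:

  0-simplices (5): [0], [1], [2], [3], [4]
  1-simplices (10): [0,1], [0,2], [0,3], [0,4], [1,2], [1,3], [1,4], [2,3], [2,4], [3,4]
  2-simplices (10): [0,1,2], [0,1,3], [0,1,4], [0,2,3], [0,2,4], [0,3,4], [1,2,3], [1,2,4], [1,3,4], [2,3,4]
  3-simplices (5): [0,1,2,3], [0,1,2,4], [0,1,3,4], [0,2,3,4], [1,2,3,4]

Hence C_0 ≅ Z^5, C_1 ≅ Z^10, C_2 ≅ Z^10, C_3 ≅ Z^5.

The boundary map ∂_1: C_1 → C_0 is given by ∂[p,q] = [q] − [p].
The 5×10 boundary matrix has rank 4 and Smith normal form diag(1,1,1,1).

Boundary ∂_2: C_2 → C_1 acts by ∂[p,q,r] = [q,r] − [p,r] + [p,q]. For instance
  ∂[2,3,4] = [3,4] − [2,4] + [2,3],
  ∂[0,1,2] = [1,2] − [0,2] + [0,1].
This gives a 10×10 integer matrix of rank 6; reducing to Smith normal form yields diagonal entries (1,1,1,1,1,1).

Boundary ∂_3: C_3 → C_2 sends each 3-simplex σ to the alternating sum Σ_i (−1)^i (σ with its i-th vertex removed). For instance
  ∂[1,2,3,4] = [2,3,4] − [1,3,4] + [1,2,4] − [1,2,3],
  ∂[0,1,2,4] = [1,2,4] − [0,2,4] + [0,1,4] − [0,1,2].
The 10×5 boundary matrix has rank 4 and Smith normal form diag(1,1,1,1).

Computing H_k = (kernel of ∂_k) / (image of ∂_{k+1}):

  H_0: rank C_0 − rank ∂_1 = 5 − 4 = 1, and the invariant factors of ∂_1 are all 1, so H_0 ≅ Z.
  H_1: rank ker ∂_1 − rank ∂_2 = (10 − 4) − 6 = 0, and the invariant factors of ∂_2 are all 1, so H_1 ≅ 0.
  H_2: rank ker ∂_2 − rank ∂_3 = (10 − 6) − 4 = 0, and the invariant factors of ∂_3 are all 1, so H_2 ≅ 0.
  H_3: rank ker ∂_3 − rank ∂_4 = (5 − 4) − 0 = 1, and there is no ∂_4, so H_3 ≅ Z.

As a check, the Euler characteristic is 5 − 10 + 10 − 5 = 0, which agrees with 1 − 0 + 0 − 1 = 0.

H_0 ≅ Z,  H_1 = 0,  H_2 = 0,  H_3 ≅ Z.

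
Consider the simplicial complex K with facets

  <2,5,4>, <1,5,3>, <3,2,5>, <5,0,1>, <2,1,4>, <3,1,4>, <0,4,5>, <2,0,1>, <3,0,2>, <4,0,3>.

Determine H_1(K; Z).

H_1 = Z/2Z.

Order the vertices as 0 < 1 < 2 < 3 < 4 < 5. Listing each simplex with vertices in this order, K has dimension 2 with simplices:

  0-simplices (6): [0], [1], [2], [3], [4], [5]
  1-simplices (15): [0,1], [0,2], [0,3], [0,4], [0,5], [1,2], [1,3], [1,4], [1,5], [2,3], [2,4], [2,5], [3,4], [3,5], [4,5]
  2-simplices (10): [0,1,2], [0,1,5], [0,2,3], [0,3,4], [0,4,5], [1,2,4], [1,3,4], [1,3,5], [2,3,5], [2,4,5]

giving chain groups C_0 ≅ Z^6, C_1 ≅ Z^15, C_2 ≅ Z^10.

The boundary map ∂_1: C_1 → C_0 is given by ∂[p,q] = [q] − [p]. For instance
  ∂[2,3] = [3] − [2].
This gives a 6×15 integer matrix of rank 5; reducing to Smith normal form yields diagonal entries (1,1,1,1,1).

∂_2: C_2 → C_1 sends each 2-simplex [p,q,r] to [q,r] − [p,r] + [p,q]. For instance
  ∂[0,1,2] = [1,2] − [0,2] + [0,1],
  ∂[0,4,5] = [4,5] − [0,5] + [0,4].
As a 15×10 matrix over Z this has rank 10, with invariant factors (1,1,1,1,1,1,1,1,1,2).

Computing H_k = (kernel of ∂_k) / (image of ∂_{k+1}):

  H_1: rank ker ∂_1 − rank ∂_2 = (15 − 5) − 10 = 0, and ∂_2 has invariant factor 2 > 1, so H_1 = Z/2Z.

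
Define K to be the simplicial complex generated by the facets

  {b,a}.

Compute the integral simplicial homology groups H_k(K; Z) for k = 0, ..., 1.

Order the vertices as a < b. Listing each simplex with vertices in this order, K has dimension 1 with simplices:

  0-simplices (2): a, b
  1-simplices (1): ab

Hence C_0 ≅ Z^2, C_1 ≅ Z^1.

The boundary map ∂_1: C_1 → C_0 is given by ∂[p,q] = [q] − [p]. For instance
  ∂ab = b − a.
The 2×1 boundary matrix has rank 1 and Smith normal form diag(1).

Computing H_k = (kernel of ∂_k) / (image of ∂_{k+1}):

  H_0: rank C_0 − rank ∂_1 = 2 − 1 = 1, and the invariant factors of ∂_1 are all 1, so H_0 ≅ Z.
  H_1: rank ker ∂_1 − rank ∂_2 = (1 − 1) − 0 = 0, and there is no ∂_2, so H_1 ≅ 0.

As a check, the Euler characteristic is 2 − 1 = 1, which agrees with 1 − 0 = 1.
(K is a triangulation of the 1-simplex.)

H_0 ≅ Z,  H_1 = 0.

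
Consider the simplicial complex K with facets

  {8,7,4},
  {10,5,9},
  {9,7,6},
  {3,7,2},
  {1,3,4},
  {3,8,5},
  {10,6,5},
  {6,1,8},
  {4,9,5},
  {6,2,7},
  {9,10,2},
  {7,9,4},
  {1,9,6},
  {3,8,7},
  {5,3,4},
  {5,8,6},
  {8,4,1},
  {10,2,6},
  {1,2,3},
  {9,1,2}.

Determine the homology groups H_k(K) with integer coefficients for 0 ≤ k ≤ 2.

H_0 ≅ Z,  H_1 ≅ Z ⊕ Z/2Z,  H_2 = 0.

Order the vertices as 1 < 2 < 3 < 4 < 5 < 6 < 7 < 8 < 9 < 10. Listing each simplex with vertices in this order, K has dimension 2 with simplices:

  0-simplices (10): [1], [2], [3], [4], [5], [6], [7], [8], [9], [10]
  1-simplices (30): (30 of them)
  2-simplices (20): (20 of them)

giving chain groups C_0 ≅ Z^10, C_1 ≅ Z^30, C_2 ≅ Z^20.

Boundary ∂_1: C_1 → C_0 sends each edge [p,q] (with p < q) to q − p.
The 10×30 boundary matrix has rank 9 and Smith normal form diag(1,1,1,1,1,1,1,1,1).

The boundary map ∂_2: C_2 → C_1 maps a triangle to the signed sum of its edges. For instance
  ∂[2,6,10] = [6,10] − [2,10] + [2,6],
  ∂[1,6,8] = [6,8] − [1,8] + [1,6].
As a 30×20 matrix over Z this has rank 20, with invariant factors (1,1,1,1,1,1,1,1,1,1,1,1,1,1,1,1,1,1,1,2).

Computing H_k = (kernel of ∂_k) / (image of ∂_{k+1}):

  H_0: rank C_0 − rank ∂_1 = 10 − 9 = 1, and the invariant factors of ∂_1 are all 1, so H_0 ≅ Z.
  H_1: rank ker ∂_1 − rank ∂_2 = (30 − 9) − 20 = 1, and ∂_2 has invariant factor 2 > 1, so H_1 ≅ Z ⊕ Z/2Z.
  H_2: rank ker ∂_2 − rank ∂_3 = (20 − 20) − 0 = 0, and there is no ∂_3, so H_2 ≅ 0.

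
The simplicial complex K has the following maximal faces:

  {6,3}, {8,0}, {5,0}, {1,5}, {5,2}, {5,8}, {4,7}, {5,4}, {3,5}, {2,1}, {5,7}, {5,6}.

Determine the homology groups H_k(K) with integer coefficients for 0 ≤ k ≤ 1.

Order the vertices as 0 < 1 < 2 < 3 < 4 < 5 < 6 < 7 < 8. Listing each simplex with vertices in this order, K has dimension 1 with simplices:

  0-simplices (9): [0], [1], [2], [3], [4], [5], [6], [7], [8]
  1-simplices (12): [0,5], [0,8], [1,2], [1,5], [2,5], [3,5], [3,6], [4,5], [4,7], [5,6], [5,7], [5,8]

so the chain groups are C_0 ≅ Z^9, C_1 ≅ Z^12.

The boundary map ∂_1: C_1 → C_0 is given by ∂[p,q] = [q] − [p]. For instance
  ∂[5,8] = [8] − [5].
The 9×12 boundary matrix has rank 8 and Smith normal form diag(1,1,1,1,1,1,1,1).

Reading off H_k = ker ∂_k / im ∂_{k+1}:

  H_0: rank C_0 − rank ∂_1 = 9 − 8 = 1, and the invariant factors of ∂_1 are all 1, so H_0 = Z.
  H_1: rank ker ∂_1 − rank ∂_2 = (12 − 8) − 0 = 4, and there is no ∂_2, so H_1 = Z^4.

As a check, the Euler characteristic is 9 − 12 = -3, which agrees with 1 − 4 = -3.

H_0 = Z,  H_1 = Z^4.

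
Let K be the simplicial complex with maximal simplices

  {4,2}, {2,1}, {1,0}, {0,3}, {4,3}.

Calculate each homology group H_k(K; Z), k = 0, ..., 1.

H_0 ≅ Z,  H_1 ≅ Z.

Fix the vertex order 0 < 1 < 2 < 3 < 4 and write every simplex with vertices in increasing order. Then dim K = 1 and the simplices of K are:

  0-simplices (5): [0], [1], [2], [3], [4]
  1-simplices (5): [0,1], [0,3], [1,2], [2,4], [3,4]

Hence C_0 ≅ Z^5, C_1 ≅ Z^5.

∂_1: C_1 → C_0 maps an edge to its endpoints' difference, ∂[p,q] = q − p. For instance
  ∂[3,4] = [4] − [3].
This gives a 5×5 integer matrix of rank 4; reducing to Smith normal form yields diagonal entries (1,1,1,1).

Now H_k = ker ∂_k / im ∂_{k+1}, so:

  H_0: rank C_0 − rank ∂_1 = 5 − 4 = 1, and the invariant factors of ∂_1 are all 1, so H_0 = Z.
  H_1: rank ker ∂_1 − rank ∂_2 = (5 − 4) − 0 = 1, and there is no ∂_2, so H_1 = Z.

As a check, the Euler characteristic is 5 − 5 = 0, which agrees with 1 − 1 = 0.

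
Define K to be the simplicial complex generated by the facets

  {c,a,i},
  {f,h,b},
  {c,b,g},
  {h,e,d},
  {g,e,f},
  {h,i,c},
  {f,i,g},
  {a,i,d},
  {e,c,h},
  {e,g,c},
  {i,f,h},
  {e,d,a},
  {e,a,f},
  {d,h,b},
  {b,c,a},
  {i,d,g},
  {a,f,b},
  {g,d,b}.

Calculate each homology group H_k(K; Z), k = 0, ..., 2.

Fix the vertex order a < b < c < d < e < f < g < h < i and write every simplex with vertices in increasing order. Then dim K = 2 and the simplices of K are:

  0-simplices (9): a, b, c, d, e, f, g, h, i
  1-simplices (27): ab, ac, ad, ae, af, ai, bc, bd, bf, bg, bh, ce, cg, ch, ci, de, dg, dh, di, ef, eg, eh, fg, fh, fi, gi, hi
  2-simplices (18): abc, abf, aci, ade, adi, aef, bcg, bdg, bdh, bfh, ceg, ceh, chi, deh, dgi, efg, fgi, fhi

so the chain groups are C_0 ≅ Z^9, C_1 ≅ Z^27, C_2 ≅ Z^18.

∂_1: C_1 → C_0 maps an edge to its endpoints' difference, ∂[p,q] = q − p. For instance
  ∂ae = e − a.
This gives a 9×27 integer matrix of rank 8; reducing to Smith normal form yields diagonal entries (1,1,1,1,1,1,1,1).

The boundary map ∂_2: C_2 → C_1 acts by ∂[p,q,r] = [q,r] − [p,r] + [p,q]. For instance
  ∂abf = bf − af + ab,
  ∂dgi = gi − di + dg.
The resulting 27×18 matrix has rank 17, and its Smith normal form has invariant factors (1,1,1,1,1,1,1,1,1,1,1,1,1,1,1,1,1).

Now H_k = ker ∂_k / im ∂_{k+1}, so:

  H_0: rank C_0 − rank ∂_1 = 9 − 8 = 1, and the invariant factors of ∂_1 are all 1, so H_0 ≅ Z.
  H_1: rank ker ∂_1 − rank ∂_2 = (27 − 8) − 17 = 2, and the invariant factors of ∂_2 are all 1, so H_1 ≅ Z^2.
  H_2: rank ker ∂_2 − rank ∂_3 = (18 − 17) − 0 = 1, and there is no ∂_3, so H_2 ≅ Z.

As a check, the Euler characteristic is 9 − 27 + 18 = 0, which agrees with 1 − 2 + 1 = 0.

H_0 = Z,  H_1 = Z^2,  H_2 = Z.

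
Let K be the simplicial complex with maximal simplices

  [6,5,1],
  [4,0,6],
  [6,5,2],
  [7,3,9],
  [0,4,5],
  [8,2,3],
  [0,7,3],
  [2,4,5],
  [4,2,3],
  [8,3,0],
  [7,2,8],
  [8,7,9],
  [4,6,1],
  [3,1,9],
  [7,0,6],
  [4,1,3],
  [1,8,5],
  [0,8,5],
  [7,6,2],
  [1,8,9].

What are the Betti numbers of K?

b_0 = 1, b_1 = 1, b_2 = 0.

Fix the vertex order 0 < 1 < 2 < 3 < 4 < 5 < 6 < 7 < 8 < 9 and write every simplex with vertices in increasing order. Then dim K = 2 and the simplices of K are:

  0-simplices (10): [0], [1], [2], [3], [4], [5], [6], [7], [8], [9]
  1-simplices (30): (30 of them)
  2-simplices (20): (20 of them)

so the chain groups are C_0 ≅ Z^10, C_1 ≅ Z^30, C_2 ≅ Z^20.

The boundary map ∂_1: C_1 → C_0 sends each edge [p,q] (with p < q) to q − p. For instance
  ∂[1,5] = [5] − [1].
The 10×30 boundary matrix has rank 9 and Smith normal form diag(1,1,1,1,1,1,1,1,1).

∂_2: C_2 → C_1 sends each 2-simplex [p,q,r] to [q,r] − [p,r] + [p,q]. For instance
  ∂[2,6,7] = [6,7] − [2,7] + [2,6],
  ∂[2,3,8] = [3,8] − [2,8] + [2,3].
The resulting 30×20 matrix has rank 20, and its Smith normal form has invariant factors (1,1,1,1,1,1,1,1,1,1,1,1,1,1,1,1,1,1,1,2).

Reading off H_k = ker ∂_k / im ∂_{k+1}:

  H_0: rank C_0 − rank ∂_1 = 10 − 9 = 1, and the invariant factors of ∂_1 are all 1, so H_0 = Z.
  H_1: rank ker ∂_1 − rank ∂_2 = (30 − 9) − 20 = 1, and ∂_2 has invariant factor 2 > 1, so H_1 = Z × Z/2.
  H_2: rank ker ∂_2 − rank ∂_3 = (20 − 20) − 0 = 0, and there is no ∂_3, so H_2 = 0.

As a check, the Euler characteristic is 10 − 30 + 20 = 0, which agrees with 1 − 1 + 0 = 0.

Hence the Betti numbers are b_0 = 1, b_1 = 1, b_2 = 0.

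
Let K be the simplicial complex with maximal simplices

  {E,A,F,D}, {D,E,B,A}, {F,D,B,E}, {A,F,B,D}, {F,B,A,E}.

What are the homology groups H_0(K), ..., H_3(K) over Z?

H_0 ≅ Z,  H_1 = 0,  H_2 = 0,  H_3 ≅ Z.

We work with the vertex ordering A < B < D < E < F. The simplices of K, each written with vertices in increasing order, are:

  0-simplices (5): A, B, D, E, F
  1-simplices (10): AB, AD, AE, AF, BD, BE, BF, DE, DF, EF
  2-simplices (10): ABD, ABE, ABF, ADE, ADF, AEF, BDE, BDF, BEF, DEF
  3-simplices (5): ABDE, ABDF, ABEF, ADEF, BDEF

giving chain groups C_0 ≅ Z^5, C_1 ≅ Z^10, C_2 ≅ Z^10, C_3 ≅ Z^5.

The boundary map ∂_1: C_1 → C_0 is given by ∂[p,q] = [q] − [p]. For instance
  ∂EF = F − E.
The resulting 5×10 matrix has rank 4, and its Smith normal form has invariant factors (1,1,1,1).

∂_2: C_2 → C_1 maps a triangle to the signed sum of its edges. For instance
  ∂BDF = DF − BF + BD,
  ∂AEF = EF − AF + AE.
As a 10×10 matrix over Z this has rank 6, with invariant factors (1,1,1,1,1,1).

The boundary map ∂_3: C_3 → C_2 sends each 3-simplex σ to the alternating sum Σ_i (−1)^i (σ with its i-th vertex removed). For instance
  ∂ABDE = BDE − ADE + ABE − ABD,
  ∂ABEF = BEF − AEF + ABF − ABE.
The 10×5 boundary matrix has rank 4 and Smith normal form diag(1,1,1,1).

Reading off H_k = ker ∂_k / im ∂_{k+1}:

  H_0: rank C_0 − rank ∂_1 = 5 − 4 = 1, and the invariant factors of ∂_1 are all 1, so H_0 = Z.
  H_1: rank ker ∂_1 − rank ∂_2 = (10 − 4) − 6 = 0, and the invariant factors of ∂_2 are all 1, so H_1 = 0.
  H_2: rank ker ∂_2 − rank ∂_3 = (10 − 6) − 4 = 0, and the invariant factors of ∂_3 are all 1, so H_2 = 0.
  H_3: rank ker ∂_3 − rank ∂_4 = (5 − 4) − 0 = 1, and there is no ∂_4, so H_3 = Z.

As a check, the Euler characteristic is 5 − 10 + 10 − 5 = 0, which agrees with 1 − 0 + 0 − 1 = 0.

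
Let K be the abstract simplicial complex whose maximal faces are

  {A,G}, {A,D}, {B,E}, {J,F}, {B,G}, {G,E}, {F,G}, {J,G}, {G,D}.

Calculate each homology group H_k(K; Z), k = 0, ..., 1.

H_0 ≅ Z,  H_1 ≅ Z^3.

K has 7 vertices, 9 edges.
rank ∂_0 = 0, rank ∂_1 = 6 ⇒ b_0 = 7 − 0 − 6 = 1; all invariant factors of ∂_1 are 1 so no torsion. So H_0 = Z.
rank ∂_1 = 6, rank ∂_2 = 0 ⇒ b_1 = 9 − 6 − 0 = 3. So H_1 = Z^3.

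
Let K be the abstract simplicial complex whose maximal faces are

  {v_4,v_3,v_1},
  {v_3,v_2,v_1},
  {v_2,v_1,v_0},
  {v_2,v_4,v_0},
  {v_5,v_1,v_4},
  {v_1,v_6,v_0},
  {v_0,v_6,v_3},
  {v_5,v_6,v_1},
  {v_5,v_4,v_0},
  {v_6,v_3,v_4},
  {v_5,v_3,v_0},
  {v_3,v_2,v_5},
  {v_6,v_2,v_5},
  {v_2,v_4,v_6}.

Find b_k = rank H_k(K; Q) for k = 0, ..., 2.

b_0 = 1, b_1 = 2, b_2 = 1.

We work with the vertex ordering v_0 < v_1 < v_2 < v_3 < v_4 < v_5 < v_6. The simplices of K, each written with vertices in increasing order, are:

  0-simplices (7): [v_0], [v_1], [v_2], [v_3], [v_4], [v_5], [v_6]
  1-simplices (21): (21 of them)
  2-simplices (14): (14 of them)

Hence C_0 ≅ Z^7, C_1 ≅ Z^21, C_2 ≅ Z^14.

Boundary ∂_1: C_1 → C_0 maps an edge to its endpoints' difference, ∂[p,q] = q − p. For instance
  ∂[v_2,v_5] = [v_5] − [v_2].
The 7×21 boundary matrix has rank 6 and Smith normal form diag(1,1,1,1,1,1).

Boundary ∂_2: C_2 → C_1 sends each 2-simplex [p,q,r] to [q,r] − [p,r] + [p,q]. For instance
  ∂[v_1,v_3,v_4] = [v_3,v_4] − [v_1,v_4] + [v_1,v_3],
  ∂[v_1,v_5,v_6] = [v_5,v_6] − [v_1,v_6] + [v_1,v_5].
The resulting 21×14 matrix has rank 13, and its Smith normal form has invariant factors (1,1,1,1,1,1,1,1,1,1,1,1,1).

Reading off H_k = ker ∂_k / im ∂_{k+1}:

  H_0: rank C_0 − rank ∂_1 = 7 − 6 = 1, and the invariant factors of ∂_1 are all 1, so H_0 ≅ Z.
  H_1: rank ker ∂_1 − rank ∂_2 = (21 − 6) − 13 = 2, and the invariant factors of ∂_2 are all 1, so H_1 ≅ Z^2.
  H_2: rank ker ∂_2 − rank ∂_3 = (14 − 13) − 0 = 1, and there is no ∂_3, so H_2 ≅ Z.

Hence the Betti numbers are b_0 = 1, b_1 = 2, b_2 = 1.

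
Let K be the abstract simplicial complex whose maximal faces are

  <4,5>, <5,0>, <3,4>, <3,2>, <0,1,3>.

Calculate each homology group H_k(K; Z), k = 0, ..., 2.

H_0 = Z,  H_1 = Z,  H_2 = 0.

Order the vertices as 0 < 1 < 2 < 3 < 4 < 5. Listing each simplex with vertices in this order, K has dimension 2 with simplices:

  0-simplices (6): [0], [1], [2], [3], [4], [5]
  1-simplices (7): [0,1], [0,3], [0,5], [1,3], [2,3], [3,4], [4,5]
  2-simplices (1): [0,1,3]

so the chain groups are C_0 ≅ Z^6, C_1 ≅ Z^7, C_2 ≅ Z^1.

The boundary map ∂_1: C_1 → C_0 sends each edge [p,q] (with p < q) to q − p. For instance
  ∂[0,3] = [3] − [0].
As a 6×7 matrix over Z this has rank 5, with invariant factors (1,1,1,1,1).

The boundary map ∂_2: C_2 → C_1 acts by ∂[p,q,r] = [q,r] − [p,r] + [p,q]. For instance
  ∂[0,1,3] = [1,3] − [0,3] + [0,1].
The resulting 7×1 matrix has rank 1, and its Smith normal form has invariant factors (1).

From H_k ≅ ker(∂_k) / im(∂_{k+1}) we obtain:

  H_0: rank C_0 − rank ∂_1 = 6 − 5 = 1, and the invariant factors of ∂_1 are all 1, so H_0 = Z.
  H_1: rank ker ∂_1 − rank ∂_2 = (7 − 5) − 1 = 1, and the invariant factors of ∂_2 are all 1, so H_1 = Z.
  H_2: rank ker ∂_2 − rank ∂_3 = (1 − 1) − 0 = 0, and there is no ∂_3, so H_2 = 0.

As a check, the Euler characteristic is 6 − 7 + 1 = 0, which agrees with 1 − 1 + 0 = 0.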